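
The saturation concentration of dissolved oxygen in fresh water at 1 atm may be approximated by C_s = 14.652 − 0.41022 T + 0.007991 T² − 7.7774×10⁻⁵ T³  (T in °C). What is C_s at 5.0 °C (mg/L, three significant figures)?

C_s ≈ 12.8 mg/L

C_s = 14.652 − 0.41022×5.0 + 0.007991×5.0² − 7.7774×10⁻⁵×5.0³ = 12.79 mg/L.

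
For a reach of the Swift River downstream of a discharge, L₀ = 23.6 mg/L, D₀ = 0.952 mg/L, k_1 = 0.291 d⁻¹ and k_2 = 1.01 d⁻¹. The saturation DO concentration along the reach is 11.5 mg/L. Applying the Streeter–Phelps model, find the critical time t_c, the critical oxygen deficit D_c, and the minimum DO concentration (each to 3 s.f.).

t_c ≈ 1.58 d; D_c ≈ 4.29 mg/L; min DO ≈ 7.21 mg/L

t_c = [1/(k_2−k_1)] ln[(k_2/k_1)(1 − D₀(k_2−k_1)/(k_1 L₀))]
= [1/(1.01−0.291)] ln[(1.01/0.291)(1 − 0.952×0.7190/(0.291×23.6))]
= (1/0.7190) ln[3.471 × 0.9003] = 1.391 × ln(3.125) = 1.391 × 1.139 = 1.585 d.
L(t_c) = L₀ e^(−k_1 t_c) = 23.6 × 0.6306 = 14.88 mg/L, and at the critical point k_2 D_c = k_1 L, so D_c = (0.291/1.01) × 14.88 = 4.288 mg/L.
Minimum DO = C_s − D_c = 11.5 − 4.288 = 7.212 mg/L.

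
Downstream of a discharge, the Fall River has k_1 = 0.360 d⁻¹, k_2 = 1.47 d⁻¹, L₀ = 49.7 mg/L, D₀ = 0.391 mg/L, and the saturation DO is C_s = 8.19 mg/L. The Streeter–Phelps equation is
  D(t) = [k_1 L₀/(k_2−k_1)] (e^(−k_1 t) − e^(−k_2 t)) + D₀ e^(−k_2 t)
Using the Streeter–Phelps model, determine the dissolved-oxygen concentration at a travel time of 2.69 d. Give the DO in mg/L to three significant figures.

DO ≈ 2.37 mg/L

k_1 L₀/(k_2−k_1) = 0.360×49.7/(1.47−0.360) = 17.89/1.110 = 16.12 mg/L.
e^(−k_1 t) = e^(−0.360×2.690) = 0.3797; e^(−k_2 t) = e^(−1.47×2.690) = 0.01917.
D = 16.12 × (0.3797 − 0.01917) + 0.391 × 0.01917 = 5.811 + 0.007496 = 5.819 mg/L.
DO = C_s − D = 8.19 − 5.819 = 2.371 mg/L.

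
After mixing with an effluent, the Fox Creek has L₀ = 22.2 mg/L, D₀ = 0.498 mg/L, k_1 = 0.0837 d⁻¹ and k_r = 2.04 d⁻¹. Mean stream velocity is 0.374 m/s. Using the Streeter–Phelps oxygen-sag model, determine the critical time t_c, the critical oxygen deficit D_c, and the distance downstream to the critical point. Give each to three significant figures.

With k_r/k_1 = 24.37 and 1 − D₀(k_r−k_1)/(k_1 L₀) = 0.4757,
t_c = ln(24.37 × 0.4757) / (2.04 − 0.0837) = ln(11.59) / 1.956 = 2.450/1.956 = 1.253 d.
D_c = (k_1/k_r) L₀ e^(−k_1 t_c) = (0.0837/2.04) × 22.2 × e^(−0.0837×1.253) = 0.04103 × 22.2 × 0.9005 = 0.8202 mg/L.
x_c = v t_c = 0.374 m/s × 1.253 d × 86400 s/d = 40480 m ≈ 40.5 km.

t_c ≈ 1.25 d; D_c ≈ 0.820 mg/L; x_c ≈ 40.5 km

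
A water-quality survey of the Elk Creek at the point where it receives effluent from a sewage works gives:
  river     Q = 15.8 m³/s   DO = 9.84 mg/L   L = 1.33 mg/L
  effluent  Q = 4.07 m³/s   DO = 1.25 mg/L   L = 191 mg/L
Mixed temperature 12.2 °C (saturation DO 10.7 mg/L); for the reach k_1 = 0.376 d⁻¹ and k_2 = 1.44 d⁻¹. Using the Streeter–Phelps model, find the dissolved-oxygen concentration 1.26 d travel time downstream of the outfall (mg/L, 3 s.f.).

DO ≈ 3.75 mg/L

Mixed DO = (15.8×9.84 + 4.07×1.25)/(15.8+4.07) = 160.6/19.87 = 8.080 mg/L.
Mixed L₀ = (15.8×1.33 + 4.07×191)/(19.87) = 798.4/19.87 = 40.18 mg/L.
Initial deficit D₀ = C_s − DO₀ = 10.7 − 8.080 = 2.620 mg/L.
D(1.26) = [0.376×40.18/(1.44−0.376)](e^(−0.376×1.26) − e^(−1.44×1.26)) + 2.620 e^(−1.44×1.26)
= 14.20 × (0.6227 − 0.1629) + 2.620 × 0.1629 = 6.954 mg/L.
DO = 10.7 − 6.954 = 3.746 mg/L.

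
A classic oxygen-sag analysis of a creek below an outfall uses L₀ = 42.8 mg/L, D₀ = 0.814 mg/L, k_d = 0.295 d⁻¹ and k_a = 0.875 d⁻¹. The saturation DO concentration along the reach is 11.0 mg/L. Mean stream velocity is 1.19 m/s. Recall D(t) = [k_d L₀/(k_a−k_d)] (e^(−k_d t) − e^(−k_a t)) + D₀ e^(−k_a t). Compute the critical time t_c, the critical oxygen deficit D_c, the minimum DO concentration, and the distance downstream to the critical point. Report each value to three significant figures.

t_c ≈ 1.81 d; D_c ≈ 8.46 mg/L; min DO ≈ 2.54 mg/L; x_c ≈ 186 km

t_c = [1/(k_a−k_d)] ln[(k_a/k_d)(1 − D₀(k_a−k_d)/(k_d L₀))]
= [1/(0.875−0.295)] ln[(0.875/0.295)(1 − 0.814×0.5800/(0.295×42.8))]
= (1/0.5800) ln[2.966 × 0.9626] = 1.724 × ln(2.855) = 1.724 × 1.049 = 1.809 d.
L(t_c) = L₀ e^(−k_d t_c) = 42.8 × 0.5865 = 25.10 mg/L, and at the critical point k_a D_c = k_d L, so D_c = (0.295/0.875) × 25.10 = 8.463 mg/L.
Minimum DO = C_s − D_c = 11.0 − 8.463 = 2.537 mg/L.
x_c = v t_c = 1.19 m/s × 1.809 d × 86400 s/d = 186000 m ≈ 186 km.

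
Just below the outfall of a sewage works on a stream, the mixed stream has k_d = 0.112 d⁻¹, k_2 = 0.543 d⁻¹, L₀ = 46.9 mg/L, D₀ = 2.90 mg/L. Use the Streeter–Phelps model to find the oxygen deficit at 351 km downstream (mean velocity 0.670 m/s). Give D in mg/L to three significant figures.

D ≈ 5.83 mg/L

Travel time t = x/v = 351 km / (0.670 m/s) = 351000 m / 0.670 m/s = 523900 s = 6.063 d.
k_d L₀/(k_2−k_d) = 0.112×46.9/(0.543−0.112) = 5.253/0.4310 = 12.19 mg/L.
e^(−k_d t) = e^(−0.112×6.063) = 0.5071; e^(−k_2 t) = e^(−0.543×6.063) = 0.03716.
D = 12.19 × (0.5071 − 0.03716) + 2.90 × 0.03716 = 5.727 + 0.1078 = 5.835 mg/L.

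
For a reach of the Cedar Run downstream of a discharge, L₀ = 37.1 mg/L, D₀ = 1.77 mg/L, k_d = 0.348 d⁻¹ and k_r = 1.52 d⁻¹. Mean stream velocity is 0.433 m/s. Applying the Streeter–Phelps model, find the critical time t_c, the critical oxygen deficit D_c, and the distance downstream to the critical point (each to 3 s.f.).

t_c ≈ 1.11 d; D_c ≈ 5.78 mg/L; x_c ≈ 41.5 km

With k_r/k_d = 4.368 and 1 − D₀(k_r−k_d)/(k_d L₀) = 0.8393,
t_c = ln(4.368 × 0.8393) / (1.52 − 0.348) = ln(3.666) / 1.172 = 1.299/1.172 = 1.108 d.
L(t_c) = L₀ e^(−k_d t_c) = 37.1 × 0.6799 = 25.23 mg/L, and at the critical point k_r D_c = k_d L, so D_c = (0.348/1.52) × 25.23 = 5.775 mg/L.
x_c = v t_c = 0.433 m/s × 1.108 d × 86400 s/d = 41470 m ≈ 41.5 km.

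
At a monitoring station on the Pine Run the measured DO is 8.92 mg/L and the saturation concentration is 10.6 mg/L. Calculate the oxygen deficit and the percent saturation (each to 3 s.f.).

D = C_s − C = 10.6 − 8.92 = 1.68 mg/L.
% saturation = 8.92/10.6 × 100 = 84.2 %.

D ≈ 1.68 mg/L; 84.2 % saturation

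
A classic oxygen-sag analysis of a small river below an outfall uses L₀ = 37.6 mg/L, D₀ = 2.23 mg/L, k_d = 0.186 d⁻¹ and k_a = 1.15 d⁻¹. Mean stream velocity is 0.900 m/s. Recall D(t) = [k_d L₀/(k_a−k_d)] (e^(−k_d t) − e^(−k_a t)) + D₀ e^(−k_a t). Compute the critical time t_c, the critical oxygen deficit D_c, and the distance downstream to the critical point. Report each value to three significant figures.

t_c ≈ 1.51 d; D_c ≈ 4.59 mg/L; x_c ≈ 117 km

At the critical point dD/dt = 0, so k_d L₀ e^(−k_d t) = k_a D. Substituting D(t) from the Streeter–Phelps equation and solving for t gives
t_c = ln[(k_a/k_d)(1 − D₀(k_a−k_d)/(k_d L₀))] / (k_a−k_d).
Here k_a−k_d = 0.9640 d⁻¹ and 1 − D₀(k_a−k_d)/(k_d L₀) = 1 − 2.23×0.9640/(0.186×37.6) = 0.6926, so
t_c = ln(6.183 × 0.6926) / 0.9640 = 1.454 / 0.9640 = 1.509 d.
L(t_c) = L₀ e^(−k_d t_c) = 37.6 × 0.7553 = 28.40 mg/L, and at the critical point k_a D_c = k_d L, so D_c = (0.186/1.15) × 28.40 = 4.593 mg/L.
x_c = v t_c = 0.900 m/s × 1.509 d × 86400 s/d = 117300 m ≈ 117 km.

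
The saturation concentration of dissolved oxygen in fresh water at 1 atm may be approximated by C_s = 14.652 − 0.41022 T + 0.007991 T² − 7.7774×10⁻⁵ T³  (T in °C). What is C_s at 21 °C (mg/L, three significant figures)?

C_s ≈ 8.84 mg/L

C_s = 14.652 − 0.41022×21 + 0.007991×21² − 7.7774×10⁻⁵×21³ = 8.841 mg/L.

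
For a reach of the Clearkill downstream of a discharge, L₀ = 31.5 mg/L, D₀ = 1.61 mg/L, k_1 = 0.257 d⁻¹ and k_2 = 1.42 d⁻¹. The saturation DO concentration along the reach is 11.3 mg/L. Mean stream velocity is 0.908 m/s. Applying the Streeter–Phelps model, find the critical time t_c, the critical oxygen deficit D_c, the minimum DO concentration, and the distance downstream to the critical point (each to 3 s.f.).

t_c ≈ 1.24 d; D_c ≈ 4.14 mg/L; min DO ≈ 7.16 mg/L; x_c ≈ 97.6 km

With k_2/k_1 = 5.525 and 1 − D₀(k_2−k_1)/(k_1 L₀) = 0.7687,
t_c = ln(5.525 × 0.7687) / (1.42 − 0.257) = ln(4.247) / 1.163 = 1.446/1.163 = 1.244 d.
D_c = (k_1/k_2) L₀ e^(−k_1 t_c) = (0.257/1.42) × 31.5 × e^(−0.257×1.244) = 0.1810 × 31.5 × 0.7264 = 4.141 mg/L.
Minimum DO = C_s − D_c = 11.3 − 4.141 = 7.159 mg/L.
x_c = v t_c = 0.908 m/s × 1.244 d × 86400 s/d = 97560 m ≈ 97.6 km.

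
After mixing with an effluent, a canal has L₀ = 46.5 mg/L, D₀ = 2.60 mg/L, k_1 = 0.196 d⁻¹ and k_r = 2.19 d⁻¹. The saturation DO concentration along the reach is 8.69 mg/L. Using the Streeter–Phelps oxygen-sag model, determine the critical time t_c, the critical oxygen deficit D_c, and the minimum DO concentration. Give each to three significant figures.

t_c ≈ 0.788 d; D_c ≈ 3.57 mg/L; min DO ≈ 5.12 mg/L

t_c = [1/(k_r−k_1)] ln[(k_r/k_1)(1 − D₀(k_r−k_1)/(k_1 L₀))]
= [1/(2.19−0.196)] ln[(2.19/0.196)(1 − 2.60×1.994/(0.196×46.5))]
= (1/1.994) ln[11.17 × 0.4312] = 0.5015 × ln(4.818) = 0.5015 × 1.572 = 0.7885 d.
L(t_c) = L₀ e^(−k_1 t_c) = 46.5 × 0.8568 = 39.84 mg/L, and at the critical point k_r D_c = k_1 L, so D_c = (0.196/2.19) × 39.84 = 3.566 mg/L.
Minimum DO = C_s − D_c = 8.69 − 3.566 = 5.124 mg/L.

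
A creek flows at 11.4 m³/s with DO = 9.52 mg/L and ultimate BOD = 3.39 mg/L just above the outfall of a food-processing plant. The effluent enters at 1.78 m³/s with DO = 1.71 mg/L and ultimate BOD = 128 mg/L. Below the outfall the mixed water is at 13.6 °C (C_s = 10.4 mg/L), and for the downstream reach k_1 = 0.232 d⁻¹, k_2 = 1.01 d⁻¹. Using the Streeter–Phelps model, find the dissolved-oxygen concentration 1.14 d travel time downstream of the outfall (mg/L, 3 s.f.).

DO ≈ 7.07 mg/L

Mixed DO = (11.4×9.52 + 1.78×1.71)/(11.4+1.78) = 111.6/13.18 = 8.465 mg/L.
Mixed L₀ = (11.4×3.39 + 1.78×128)/(13.18) = 266.5/13.18 = 20.22 mg/L.
Initial deficit D₀ = C_s − DO₀ = 10.4 − 8.465 = 1.935 mg/L.
D(1.14) = [0.232×20.22/(1.01−0.232)](e^(−0.232×1.14) − e^(−1.01×1.14)) + 1.935 e^(−1.01×1.14)
= 6.029 × (0.7676 − 0.3162) + 1.935 × 0.3162 = 3.333 mg/L.
DO = 10.4 − 3.333 = 7.067 mg/L.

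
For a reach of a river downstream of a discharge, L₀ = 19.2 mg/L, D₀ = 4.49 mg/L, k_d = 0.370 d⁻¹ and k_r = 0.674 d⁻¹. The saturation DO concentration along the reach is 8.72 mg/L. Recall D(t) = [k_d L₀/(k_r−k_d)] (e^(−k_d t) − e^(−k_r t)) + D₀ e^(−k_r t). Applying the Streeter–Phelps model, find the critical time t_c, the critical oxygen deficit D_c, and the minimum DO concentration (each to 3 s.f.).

t_c ≈ 1.27 d; D_c ≈ 6.59 mg/L; min DO ≈ 2.13 mg/L

t_c = [1/(k_r−k_d)] ln[(k_r/k_d)(1 − D₀(k_r−k_d)/(k_d L₀))]
= [1/(0.674−0.370)] ln[(0.674/0.370)(1 − 4.49×0.3040/(0.370×19.2))]
= (1/0.3040) ln[1.822 × 0.8079] = 3.289 × ln(1.472) = 3.289 × 0.3864 = 1.271 d.
L(t_c) = L₀ e^(−k_d t_c) = 19.2 × 0.6249 = 12.00 mg/L, and at the critical point k_r D_c = k_d L, so D_c = (0.370/0.674) × 12.00 = 6.586 mg/L.
Minimum DO = C_s − D_c = 8.72 − 6.586 = 2.134 mg/L.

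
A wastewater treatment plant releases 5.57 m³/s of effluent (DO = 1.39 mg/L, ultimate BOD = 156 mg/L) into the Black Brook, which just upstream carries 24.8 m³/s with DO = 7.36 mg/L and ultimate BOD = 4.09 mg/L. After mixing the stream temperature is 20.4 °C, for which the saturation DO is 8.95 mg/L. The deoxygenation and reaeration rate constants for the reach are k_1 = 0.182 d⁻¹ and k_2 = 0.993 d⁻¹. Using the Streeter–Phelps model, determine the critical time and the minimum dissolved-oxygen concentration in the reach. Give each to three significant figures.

Mixed DO = (24.8×7.36 + 5.57×1.39)/(24.8+5.57) = 190.3/30.37 = 6.265 mg/L.
Mixed L₀ = (24.8×4.09 + 5.57×156)/(30.37) = 970.4/30.37 = 31.95 mg/L.
Initial deficit D₀ = C_s − DO₀ = 8.95 − 6.265 = 2.685 mg/L.
t_c = (1/0.8110) ln[(0.993/0.182)(1 − 2.685×0.8110/(0.182×31.95))] = 1.233 × ln(3.413) = 1.514 d.
D_c = (0.182/0.993) × 31.95 × e^(−0.182×1.514) = 0.1833 × 31.95 × 0.7592 = 4.446 mg/L.
Minimum DO = 8.95 − 4.446 = 4.504 mg/L.

t_c ≈ 1.51 d; minimum DO ≈ 4.50 mg/L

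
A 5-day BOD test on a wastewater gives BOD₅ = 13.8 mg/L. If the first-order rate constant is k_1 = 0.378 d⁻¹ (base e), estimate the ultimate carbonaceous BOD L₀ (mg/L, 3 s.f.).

L₀ ≈ 16.3 mg/L

BOD₅ = L₀(1 − e^(−5k_1)) ⇒ L₀ = BOD₅ / (1 − e^(−5×0.378))
= 13.8 / (1 − 0.1511) = 13.8 / 0.8489 = 16.26 mg/L.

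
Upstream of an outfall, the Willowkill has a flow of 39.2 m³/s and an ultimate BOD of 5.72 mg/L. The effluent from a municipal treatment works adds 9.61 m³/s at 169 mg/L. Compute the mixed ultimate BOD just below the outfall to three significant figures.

37.9 mg/L

Flow-weighted mixing: C = (Q_r C_r + Q_w C_w)/(Q_r + Q_w)
= (39.2×5.72 + 9.61×169)/(39.2 + 9.61) = 1848/48.81 = 37.87 mg/L.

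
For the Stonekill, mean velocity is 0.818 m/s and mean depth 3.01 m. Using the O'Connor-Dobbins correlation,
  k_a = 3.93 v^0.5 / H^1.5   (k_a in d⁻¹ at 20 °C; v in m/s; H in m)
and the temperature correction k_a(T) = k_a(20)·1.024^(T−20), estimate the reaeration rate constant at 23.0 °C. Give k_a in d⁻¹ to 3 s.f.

k_a ≈ 0.731 d⁻¹

k_a(20) = 3.93 × 0.818^0.5 / 3.01^1.5 = 3.93 × 0.9044 / 5.222 = 0.6806 d⁻¹.
k_a(23.0) = 0.6806 × 1.024^(23.0−20) = 0.6806 × 1.074 = 0.7308 d⁻¹.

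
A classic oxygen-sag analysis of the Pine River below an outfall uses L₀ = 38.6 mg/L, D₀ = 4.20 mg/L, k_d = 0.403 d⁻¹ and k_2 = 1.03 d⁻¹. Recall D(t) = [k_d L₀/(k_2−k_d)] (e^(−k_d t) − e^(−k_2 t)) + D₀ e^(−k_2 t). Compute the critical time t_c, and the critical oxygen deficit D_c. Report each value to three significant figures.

t_c ≈ 1.20 d; D_c ≈ 9.31 mg/L

With k_2/k_d = 2.556 and 1 − D₀(k_2−k_d)/(k_d L₀) = 0.8307,
t_c = ln(2.556 × 0.8307) / (1.03 − 0.403) = ln(2.123) / 0.6270 = 0.7529/0.6270 = 1.201 d.
D_c = (k_d/k_2) L₀ e^(−k_d t_c) = (0.403/1.03) × 38.6 × e^(−0.403×1.201) = 0.3913 × 38.6 × 0.6164 = 9.309 mg/L.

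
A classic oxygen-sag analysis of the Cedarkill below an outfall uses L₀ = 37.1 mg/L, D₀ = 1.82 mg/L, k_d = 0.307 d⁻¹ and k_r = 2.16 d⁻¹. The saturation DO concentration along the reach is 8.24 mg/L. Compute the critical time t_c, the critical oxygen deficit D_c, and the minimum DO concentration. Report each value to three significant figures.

t_c = [1/(k_r−k_d)] ln[(k_r/k_d)(1 − D₀(k_r−k_d)/(k_d L₀))]
= [1/(2.16−0.307)] ln[(2.16/0.307)(1 − 1.82×1.853/(0.307×37.1))]
= (1/1.853) ln[7.036 × 0.7039] = 0.5397 × ln(4.953) = 0.5397 × 1.600 = 0.8634 d.
L(t_c) = L₀ e^(−k_d t_c) = 37.1 × 0.7672 = 28.46 mg/L, and at the critical point k_r D_c = k_d L, so D_c = (0.307/2.16) × 28.46 = 4.045 mg/L.
Minimum DO = C_s − D_c = 8.24 − 4.045 = 4.195 mg/L.

t_c ≈ 0.863 d; D_c ≈ 4.05 mg/L; min DO ≈ 4.19 mg/L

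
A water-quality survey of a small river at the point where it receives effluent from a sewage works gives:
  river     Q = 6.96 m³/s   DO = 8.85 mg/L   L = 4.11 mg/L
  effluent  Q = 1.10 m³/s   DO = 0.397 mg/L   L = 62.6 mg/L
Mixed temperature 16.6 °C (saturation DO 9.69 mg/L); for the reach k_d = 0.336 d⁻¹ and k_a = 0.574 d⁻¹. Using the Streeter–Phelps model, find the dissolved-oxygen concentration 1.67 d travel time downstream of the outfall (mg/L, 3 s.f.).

Mixed DO = (6.96×8.85 + 1.10×0.397)/(6.96+1.10) = 62.03/8.060 = 7.696 mg/L.
Mixed L₀ = (6.96×4.11 + 1.10×62.6)/(8.060) = 97.47/8.060 = 12.09 mg/L.
Initial deficit D₀ = C_s − DO₀ = 9.69 − 7.696 = 1.994 mg/L.
D(1.67) = [0.336×12.09/(0.574−0.336)](e^(−0.336×1.67) − e^(−0.574×1.67)) + 1.994 e^(−0.574×1.67)
= 17.07 × (0.5706 − 0.3834) + 1.994 × 0.3834 = 3.959 mg/L.
DO = 9.69 − 3.959 = 5.731 mg/L.

DO ≈ 5.73 mg/L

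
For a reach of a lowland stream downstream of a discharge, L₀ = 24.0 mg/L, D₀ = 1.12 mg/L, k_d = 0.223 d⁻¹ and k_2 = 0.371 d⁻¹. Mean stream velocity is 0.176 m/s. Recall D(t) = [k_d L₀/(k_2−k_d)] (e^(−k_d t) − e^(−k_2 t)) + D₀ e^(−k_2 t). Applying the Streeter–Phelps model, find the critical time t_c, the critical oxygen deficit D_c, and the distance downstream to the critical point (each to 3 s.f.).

With k_2/k_d = 1.664 and 1 − D₀(k_2−k_d)/(k_d L₀) = 0.9690,
t_c = ln(1.664 × 0.9690) / (0.371 − 0.223) = ln(1.612) / 0.1480 = 0.4776/0.1480 = 3.227 d.
L(t_c) = L₀ e^(−k_d t_c) = 24.0 × 0.4870 = 11.69 mg/L, and at the critical point k_2 D_c = k_d L, so D_c = (0.223/0.371) × 11.69 = 7.025 mg/L.
x_c = v t_c = 0.176 m/s × 3.227 d × 86400 s/d = 49070 m ≈ 49.1 km.

t_c ≈ 3.23 d; D_c ≈ 7.02 mg/L; x_c ≈ 49.1 km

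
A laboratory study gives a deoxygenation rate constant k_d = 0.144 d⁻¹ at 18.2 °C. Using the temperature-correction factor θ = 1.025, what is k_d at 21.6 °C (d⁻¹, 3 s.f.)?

k_d ≈ 0.157 d⁻¹

k_d(T₂) = k_d(T₁) · θ^(T₂−T₁) = 0.144 × 1.025^(21.6−18.2)
= 0.144 × 1.025^3.40 = 0.144 × 1.088 = 0.1566 d⁻¹.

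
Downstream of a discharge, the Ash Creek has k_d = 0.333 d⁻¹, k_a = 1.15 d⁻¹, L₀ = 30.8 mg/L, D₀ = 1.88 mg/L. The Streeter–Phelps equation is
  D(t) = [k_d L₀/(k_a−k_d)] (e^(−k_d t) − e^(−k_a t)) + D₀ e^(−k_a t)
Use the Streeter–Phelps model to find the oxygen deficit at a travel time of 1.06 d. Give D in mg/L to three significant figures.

D ≈ 5.67 mg/L

k_d L₀/(k_a−k_d) = 0.333×30.8/(1.15−0.333) = 10.26/0.8170 = 12.55 mg/L.
e^(−k_d t) = e^(−0.333×1.060) = 0.7026; e^(−k_a t) = e^(−1.15×1.060) = 0.2955.
D = 12.55 × (0.7026 − 0.2955) + 1.88 × 0.2955 = 5.110 + 0.5556 = 5.666 mg/L.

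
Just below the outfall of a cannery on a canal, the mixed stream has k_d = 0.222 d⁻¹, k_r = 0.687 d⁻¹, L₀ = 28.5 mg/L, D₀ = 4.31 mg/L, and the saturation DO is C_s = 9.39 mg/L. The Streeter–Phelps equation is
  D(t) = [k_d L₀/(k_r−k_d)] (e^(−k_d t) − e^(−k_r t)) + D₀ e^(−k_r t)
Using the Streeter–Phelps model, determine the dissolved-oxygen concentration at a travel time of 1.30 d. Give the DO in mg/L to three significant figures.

DO ≈ 3.00 mg/L

k_d L₀/(k_r−k_d) = 0.222×28.5/(0.687−0.222) = 6.327/0.4650 = 13.61 mg/L.
e^(−k_d t) = e^(−0.222×1.300) = 0.7493; e^(−k_r t) = e^(−0.687×1.300) = 0.4094.
D = 13.61 × (0.7493 − 0.4094) + 4.31 × 0.4094 = 4.625 + 1.764 = 6.390 mg/L.
DO = C_s − D = 9.39 − 6.390 = 3.000 mg/L.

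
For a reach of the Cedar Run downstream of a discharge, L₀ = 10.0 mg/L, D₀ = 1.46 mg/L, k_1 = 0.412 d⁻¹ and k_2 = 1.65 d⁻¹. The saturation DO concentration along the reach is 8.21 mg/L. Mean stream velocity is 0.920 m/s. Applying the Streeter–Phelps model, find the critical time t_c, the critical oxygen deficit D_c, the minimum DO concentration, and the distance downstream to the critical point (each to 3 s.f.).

t_c ≈ 0.654 d; D_c ≈ 1.91 mg/L; min DO ≈ 6.30 mg/L; x_c ≈ 52.0 km

With k_2/k_1 = 4.005 and 1 − D₀(k_2−k_1)/(k_1 L₀) = 0.5613,
t_c = ln(4.005 × 0.5613) / (1.65 − 0.412) = ln(2.248) / 1.238 = 0.8100/1.238 = 0.6543 d.
D_c = (k_1/k_2) L₀ e^(−k_1 t_c) = (0.412/1.65) × 10.0 × e^(−0.412×0.6543) = 0.2497 × 10.0 × 0.7637 = 1.907 mg/L.
Minimum DO = C_s − D_c = 8.21 − 1.907 = 6.303 mg/L.
x_c = v t_c = 0.920 m/s × 0.6543 d × 86400 s/d = 52010 m ≈ 52.0 km.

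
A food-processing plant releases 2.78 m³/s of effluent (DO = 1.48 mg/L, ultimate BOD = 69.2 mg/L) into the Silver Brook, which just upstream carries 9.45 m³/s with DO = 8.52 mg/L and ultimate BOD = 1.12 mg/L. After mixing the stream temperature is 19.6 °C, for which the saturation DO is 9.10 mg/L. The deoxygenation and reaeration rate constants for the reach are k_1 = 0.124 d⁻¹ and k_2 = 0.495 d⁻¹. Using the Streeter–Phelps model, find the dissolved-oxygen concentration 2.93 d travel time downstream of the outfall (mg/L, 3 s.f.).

DO ≈ 6.03 mg/L

Mixed DO = (9.45×8.52 + 2.78×1.48)/(9.45+2.78) = 84.63/12.23 = 6.920 mg/L.
Mixed L₀ = (9.45×1.12 + 2.78×69.2)/(12.23) = 203.0/12.23 = 16.60 mg/L.
Initial deficit D₀ = C_s − DO₀ = 9.10 − 6.920 = 2.180 mg/L.
D(2.93) = [0.124×16.60/(0.495−0.124)](e^(−0.124×2.93) − e^(−0.495×2.93)) + 2.180 e^(−0.495×2.93)
= 5.547 × (0.6954 − 0.2345) + 2.180 × 0.2345 = 3.068 mg/L.
DO = 9.10 − 3.068 = 6.032 mg/L.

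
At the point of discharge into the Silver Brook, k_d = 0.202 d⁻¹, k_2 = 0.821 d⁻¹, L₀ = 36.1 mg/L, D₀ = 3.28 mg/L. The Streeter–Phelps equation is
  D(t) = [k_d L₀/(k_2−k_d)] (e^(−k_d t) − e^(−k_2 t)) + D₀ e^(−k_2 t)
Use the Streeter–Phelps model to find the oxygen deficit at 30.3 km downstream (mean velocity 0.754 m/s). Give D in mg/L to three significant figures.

D ≈ 4.92 mg/L

Travel time t = x/v = 30.3 km / (0.754 m/s) = 30300 m / 0.754 m/s = 40190 s = 0.4651 d.
k_d L₀/(k_2−k_d) = 0.202×36.1/(0.821−0.202) = 7.292/0.6190 = 11.78 mg/L.
e^(−k_d t) = e^(−0.202×0.4651) = 0.9103; e^(−k_2 t) = e^(−0.821×0.4651) = 0.6826.
D = 11.78 × (0.9103 − 0.6826) + 3.28 × 0.6826 = 2.683 + 2.239 = 4.922 mg/L.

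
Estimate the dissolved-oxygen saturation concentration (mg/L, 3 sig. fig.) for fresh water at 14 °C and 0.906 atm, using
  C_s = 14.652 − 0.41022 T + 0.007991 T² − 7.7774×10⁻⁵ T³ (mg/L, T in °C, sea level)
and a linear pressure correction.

At sea level: C_s = 14.652 − 0.41022×14 + 0.007991×14² − 7.7774×10⁻⁵×14³ = 10.26 mg/L.
Pressure correction: C_s' = 10.26 × 0.906 = 9.297 mg/L.

C_s ≈ 9.30 mg/L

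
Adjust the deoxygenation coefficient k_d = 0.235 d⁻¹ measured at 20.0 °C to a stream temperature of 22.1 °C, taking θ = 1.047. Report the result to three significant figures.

k_d ≈ 0.259 d⁻¹

k_d(T₂) = k_d(T₁) · θ^(T₂−T₁) = 0.235 × 1.047^(22.1−20.0)
= 0.235 × 1.047^2.10 = 0.235 × 1.101 = 0.2588 d⁻¹.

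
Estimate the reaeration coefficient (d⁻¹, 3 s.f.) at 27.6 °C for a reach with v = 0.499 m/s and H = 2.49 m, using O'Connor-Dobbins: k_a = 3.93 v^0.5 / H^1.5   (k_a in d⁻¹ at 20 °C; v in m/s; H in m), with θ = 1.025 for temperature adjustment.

k_a(20) = 3.93 × 0.499^0.5 / 2.49^1.5 = 3.93 × 0.7064 / 3.929 = 0.7066 d⁻¹.
k_a(27.6) = 0.7066 × 1.025^(27.6−20) = 0.7066 × 1.206 = 0.8524 d⁻¹.

k_a ≈ 0.852 d⁻¹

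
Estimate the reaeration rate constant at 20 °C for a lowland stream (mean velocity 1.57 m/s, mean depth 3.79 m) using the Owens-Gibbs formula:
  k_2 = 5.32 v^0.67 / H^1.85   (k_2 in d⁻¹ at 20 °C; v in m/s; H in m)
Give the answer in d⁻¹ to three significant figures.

k_2 = 5.32 × 1.57^0.67 / 3.79^1.85 = 5.32 × 1.353 / 11.76 = 0.6119 d⁻¹.

k_2 ≈ 0.612 d⁻¹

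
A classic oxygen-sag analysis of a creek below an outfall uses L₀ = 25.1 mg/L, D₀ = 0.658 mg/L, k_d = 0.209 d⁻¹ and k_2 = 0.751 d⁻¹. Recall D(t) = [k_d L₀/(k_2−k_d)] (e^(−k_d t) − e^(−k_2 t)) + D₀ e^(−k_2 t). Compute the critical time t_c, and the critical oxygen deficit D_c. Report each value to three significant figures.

t_c ≈ 2.23 d; D_c ≈ 4.38 mg/L

At the critical point dD/dt = 0, so k_d L₀ e^(−k_d t) = k_2 D. Substituting D(t) from the Streeter–Phelps equation and solving for t gives
t_c = ln[(k_2/k_d)(1 − D₀(k_2−k_d)/(k_d L₀))] / (k_2−k_d).
Here k_2−k_d = 0.5420 d⁻¹ and 1 − D₀(k_2−k_d)/(k_d L₀) = 1 − 0.658×0.5420/(0.209×25.1) = 0.9320, so
t_c = ln(3.593 × 0.9320) / 0.5420 = 1.209 / 0.5420 = 2.230 d.
D_c = (k_d/k_2) L₀ e^(−k_d t_c) = (0.209/0.751) × 25.1 × e^(−0.209×2.230) = 0.2783 × 25.1 × 0.6275 = 4.383 mg/L.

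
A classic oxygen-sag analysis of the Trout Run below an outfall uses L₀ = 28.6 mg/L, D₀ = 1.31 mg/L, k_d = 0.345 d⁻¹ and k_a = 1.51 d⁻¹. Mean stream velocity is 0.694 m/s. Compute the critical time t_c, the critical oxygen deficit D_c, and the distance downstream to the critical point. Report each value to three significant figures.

t_c ≈ 1.12 d; D_c ≈ 4.44 mg/L; x_c ≈ 67.3 km

At the critical point dD/dt = 0, so k_d L₀ e^(−k_d t) = k_a D. Substituting D(t) from the Streeter–Phelps equation and solving for t gives
t_c = ln[(k_a/k_d)(1 − D₀(k_a−k_d)/(k_d L₀))] / (k_a−k_d).
Here k_a−k_d = 1.165 d⁻¹ and 1 − D₀(k_a−k_d)/(k_d L₀) = 1 − 1.31×1.165/(0.345×28.6) = 0.8453, so
t_c = ln(4.377 × 0.8453) / 1.165 = 1.308 / 1.165 = 1.123 d.
L(t_c) = L₀ e^(−k_d t_c) = 28.6 × 0.6788 = 19.41 mg/L, and at the critical point k_a D_c = k_d L, so D_c = (0.345/1.51) × 19.41 = 4.436 mg/L.
x_c = v t_c = 0.694 m/s × 1.123 d × 86400 s/d = 67340 m ≈ 67.3 km.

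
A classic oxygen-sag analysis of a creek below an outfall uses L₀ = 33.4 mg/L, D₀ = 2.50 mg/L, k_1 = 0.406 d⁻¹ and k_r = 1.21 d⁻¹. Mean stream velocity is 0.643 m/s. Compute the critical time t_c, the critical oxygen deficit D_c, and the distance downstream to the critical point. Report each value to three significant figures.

With k_r/k_1 = 2.980 and 1 − D₀(k_r−k_1)/(k_1 L₀) = 0.8518,
t_c = ln(2.980 × 0.8518) / (1.21 − 0.406) = ln(2.539) / 0.8040 = 0.9316/0.8040 = 1.159 d.
D_c = (k_1/k_r) L₀ e^(−k_1 t_c) = (0.406/1.21) × 33.4 × e^(−0.406×1.159) = 0.3355 × 33.4 × 0.6247 = 7.001 mg/L.
x_c = v t_c = 0.643 m/s × 1.159 d × 86400 s/d = 64370 m ≈ 64.4 km.

t_c ≈ 1.16 d; D_c ≈ 7.00 mg/L; x_c ≈ 64.4 km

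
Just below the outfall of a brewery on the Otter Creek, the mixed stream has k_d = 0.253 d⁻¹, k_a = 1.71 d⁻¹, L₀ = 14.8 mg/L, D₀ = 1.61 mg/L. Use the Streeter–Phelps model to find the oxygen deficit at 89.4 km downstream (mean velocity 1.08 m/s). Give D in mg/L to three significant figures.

Travel time t = x/v = 89.4 km / (1.08 m/s) = 89400 m / 1.08 m/s = 82780 s = 0.9581 d.
k_d L₀/(k_a−k_d) = 0.253×14.8/(1.71−0.253) = 3.744/1.457 = 2.570 mg/L.
e^(−k_d t) = e^(−0.253×0.9581) = 0.7847; e^(−k_a t) = e^(−1.71×0.9581) = 0.1943.
D = 2.570 × (0.7847 − 0.1943) + 1.61 × 0.1943 = 1.517 + 0.3128 = 1.830 mg/L.

D ≈ 1.83 mg/L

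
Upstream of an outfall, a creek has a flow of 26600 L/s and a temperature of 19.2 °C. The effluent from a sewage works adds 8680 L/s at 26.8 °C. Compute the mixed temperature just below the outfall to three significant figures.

21.1 °C

Flow-weighted mixing: C = (Q_r C_r + Q_w C_w)/(Q_r + Q_w)
= (26600×19.2 + 8680×26.8)/(26600 + 8680) = 743300/35280 = 21.07 °C.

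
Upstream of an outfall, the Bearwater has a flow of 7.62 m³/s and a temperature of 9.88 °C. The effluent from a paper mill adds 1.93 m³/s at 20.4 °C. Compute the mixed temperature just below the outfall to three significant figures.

Flow-weighted mixing: C = (Q_r C_r + Q_w C_w)/(Q_r + Q_w)
= (7.62×9.88 + 1.93×20.4)/(7.62 + 1.93) = 114.7/9.550 = 12.01 °C.

12.0 °C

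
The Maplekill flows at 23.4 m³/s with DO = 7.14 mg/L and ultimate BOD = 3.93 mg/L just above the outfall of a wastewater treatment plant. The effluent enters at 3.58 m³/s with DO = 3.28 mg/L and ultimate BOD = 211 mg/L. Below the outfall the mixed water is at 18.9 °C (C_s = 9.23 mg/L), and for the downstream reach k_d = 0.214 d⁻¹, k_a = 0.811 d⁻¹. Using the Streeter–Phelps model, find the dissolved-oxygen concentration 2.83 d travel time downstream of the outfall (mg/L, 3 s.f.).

DO ≈ 3.96 mg/L

Mixed DO = (23.4×7.14 + 3.58×3.28)/(23.4+3.58) = 178.8/26.98 = 6.628 mg/L.
Mixed L₀ = (23.4×3.93 + 3.58×211)/(26.98) = 847.3/26.98 = 31.41 mg/L.
Initial deficit D₀ = C_s − DO₀ = 9.23 − 6.628 = 2.602 mg/L.
D(2.83) = [0.214×31.41/(0.811−0.214)](e^(−0.214×2.83) − e^(−0.811×2.83)) + 2.602 e^(−0.811×2.83)
= 11.26 × (0.5457 − 0.1007) + 2.602 × 0.1007 = 5.272 mg/L.
DO = 9.23 − 5.272 = 3.958 mg/L.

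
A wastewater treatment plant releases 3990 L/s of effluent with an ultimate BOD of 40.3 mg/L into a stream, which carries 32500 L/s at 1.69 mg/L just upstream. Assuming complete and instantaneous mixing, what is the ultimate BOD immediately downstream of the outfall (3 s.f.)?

5.91 mg/L

Flow-weighted mixing: C = (Q_r C_r + Q_w C_w)/(Q_r + Q_w)
= (32500×1.69 + 3990×40.3)/(32500 + 3990) = 215700/36490 = 5.912 mg/L.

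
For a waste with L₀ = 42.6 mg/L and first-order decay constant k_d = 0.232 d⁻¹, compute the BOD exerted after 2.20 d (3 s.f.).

y_t = L₀(1 − e^(−k_d t)) = 42.6 × (1 − e^(−0.232×2.20))
= 42.6 × (1 − 0.6003) = 42.6 × 0.3997 = 17.03 mg/L.

y ≈ 17.0 mg/L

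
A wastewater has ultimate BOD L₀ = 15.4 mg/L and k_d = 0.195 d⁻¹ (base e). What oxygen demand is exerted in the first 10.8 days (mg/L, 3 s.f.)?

y ≈ 13.5 mg/L

y_t = L₀(1 − e^(−k_d t)) = 15.4 × (1 − e^(−0.195×10.8))
= 15.4 × (1 − 0.1217) = 15.4 × 0.8783 = 13.53 mg/L.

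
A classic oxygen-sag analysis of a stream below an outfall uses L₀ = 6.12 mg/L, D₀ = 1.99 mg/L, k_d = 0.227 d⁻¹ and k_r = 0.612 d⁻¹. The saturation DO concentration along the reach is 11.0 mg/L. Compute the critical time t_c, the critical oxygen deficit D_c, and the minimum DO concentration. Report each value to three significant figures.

t_c = [1/(k_r−k_d)] ln[(k_r/k_d)(1 − D₀(k_r−k_d)/(k_d L₀))]
= [1/(0.612−0.227)] ln[(0.612/0.227)(1 − 1.99×0.3850/(0.227×6.12))]
= (1/0.3850) ln[2.696 × 0.4485] = 2.597 × ln(1.209) = 2.597 × 0.1900 = 0.4934 d.
D_c = (k_d/k_r) L₀ e^(−k_d t_c) = (0.227/0.612) × 6.12 × e^(−0.227×0.4934) = 0.3709 × 6.12 × 0.8940 = 2.029 mg/L.
Minimum DO = C_s − D_c = 11.0 − 2.029 = 8.971 mg/L.

t_c ≈ 0.493 d; D_c ≈ 2.03 mg/L; min DO ≈ 8.97 mg/L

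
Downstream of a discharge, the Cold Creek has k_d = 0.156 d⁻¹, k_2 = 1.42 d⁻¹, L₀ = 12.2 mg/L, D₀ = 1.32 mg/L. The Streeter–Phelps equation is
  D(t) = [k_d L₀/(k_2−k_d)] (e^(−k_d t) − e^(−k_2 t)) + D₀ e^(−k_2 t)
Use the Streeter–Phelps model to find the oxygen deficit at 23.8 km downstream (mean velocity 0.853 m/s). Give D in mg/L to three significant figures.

Travel time t = x/v = 23.8 km / (0.853 m/s) = 23800 m / 0.853 m/s = 27900 s = 0.3229 d.
k_d L₀/(k_2−k_d) = 0.156×12.2/(1.42−0.156) = 1.903/1.264 = 1.506 mg/L.
e^(−k_d t) = e^(−0.156×0.3229) = 0.9509; e^(−k_2 t) = e^(−1.42×0.3229) = 0.6322.
D = 1.506 × (0.9509 − 0.6322) + 1.32 × 0.6322 = 0.4798 + 0.8345 = 1.314 mg/L.

D ≈ 1.31 mg/L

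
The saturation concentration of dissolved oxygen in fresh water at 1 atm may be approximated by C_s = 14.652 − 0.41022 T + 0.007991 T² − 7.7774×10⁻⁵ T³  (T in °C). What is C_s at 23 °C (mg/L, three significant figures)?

C_s ≈ 8.50 mg/L

C_s = 14.652 − 0.41022×23 + 0.007991×23² − 7.7774×10⁻⁵×23³ = 8.498 mg/L.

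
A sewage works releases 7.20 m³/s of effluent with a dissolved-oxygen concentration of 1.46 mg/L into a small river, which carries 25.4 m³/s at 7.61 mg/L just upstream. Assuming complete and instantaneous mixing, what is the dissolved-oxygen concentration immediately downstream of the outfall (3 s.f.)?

6.25 mg/L

Flow-weighted mixing: C = (Q_r C_r + Q_w C_w)/(Q_r + Q_w)
= (25.4×7.61 + 7.20×1.46)/(25.4 + 7.20) = 203.8/32.60 = 6.252 mg/L.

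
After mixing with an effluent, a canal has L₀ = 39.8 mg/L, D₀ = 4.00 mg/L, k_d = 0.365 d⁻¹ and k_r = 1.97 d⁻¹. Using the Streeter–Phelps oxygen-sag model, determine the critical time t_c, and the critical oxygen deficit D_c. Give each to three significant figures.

At the critical point dD/dt = 0, so k_d L₀ e^(−k_d t) = k_r D. Substituting D(t) from the Streeter–Phelps equation and solving for t gives
t_c = ln[(k_r/k_d)(1 − D₀(k_r−k_d)/(k_d L₀))] / (k_r−k_d).
Here k_r−k_d = 1.605 d⁻¹ and 1 − D₀(k_r−k_d)/(k_d L₀) = 1 − 4.00×1.605/(0.365×39.8) = 0.5581, so
t_c = ln(5.397 × 0.5581) / 1.605 = 1.103 / 1.605 = 0.6870 d.
D_c = (k_d/k_r) L₀ e^(−k_d t_c) = (0.365/1.97) × 39.8 × e^(−0.365×0.6870) = 0.1853 × 39.8 × 0.7782 = 5.739 mg/L.

t_c ≈ 0.687 d; D_c ≈ 5.74 mg/L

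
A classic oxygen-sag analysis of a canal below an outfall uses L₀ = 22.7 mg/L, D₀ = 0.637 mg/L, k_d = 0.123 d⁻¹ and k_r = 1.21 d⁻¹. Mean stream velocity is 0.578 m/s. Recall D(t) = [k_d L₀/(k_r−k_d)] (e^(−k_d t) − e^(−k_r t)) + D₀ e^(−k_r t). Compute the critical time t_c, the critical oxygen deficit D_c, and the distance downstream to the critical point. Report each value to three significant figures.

t_c ≈ 1.84 d; D_c ≈ 1.84 mg/L; x_c ≈ 91.9 km

t_c = [1/(k_r−k_d)] ln[(k_r/k_d)(1 − D₀(k_r−k_d)/(k_d L₀))]
= [1/(1.21−0.123)] ln[(1.21/0.123)(1 − 0.637×1.087/(0.123×22.7))]
= (1/1.087) ln[9.837 × 0.7520] = 0.9200 × ln(7.398) = 0.9200 × 2.001 = 1.841 d.
D_c = (k_d/k_r) L₀ e^(−k_d t_c) = (0.123/1.21) × 22.7 × e^(−0.123×1.841) = 0.1017 × 22.7 × 0.7974 = 1.840 mg/L.
x_c = v t_c = 0.578 m/s × 1.841 d × 86400 s/d = 91940 m ≈ 91.9 km.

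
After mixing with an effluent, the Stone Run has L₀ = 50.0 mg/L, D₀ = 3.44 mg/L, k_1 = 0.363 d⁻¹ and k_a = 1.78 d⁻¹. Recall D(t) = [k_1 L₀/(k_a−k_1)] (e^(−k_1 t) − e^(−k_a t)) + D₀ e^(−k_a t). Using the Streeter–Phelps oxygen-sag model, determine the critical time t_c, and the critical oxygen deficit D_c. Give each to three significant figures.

t_c ≈ 0.901 d; D_c ≈ 7.35 mg/L

With k_a/k_1 = 4.904 and 1 − D₀(k_a−k_1)/(k_1 L₀) = 0.7314,
t_c = ln(4.904 × 0.7314) / (1.78 − 0.363) = ln(3.587) / 1.417 = 1.277/1.417 = 0.9014 d.
L(t_c) = L₀ e^(−k_1 t_c) = 50.0 × 0.7209 = 36.05 mg/L, and at the critical point k_a D_c = k_1 L, so D_c = (0.363/1.78) × 36.05 = 7.351 mg/L.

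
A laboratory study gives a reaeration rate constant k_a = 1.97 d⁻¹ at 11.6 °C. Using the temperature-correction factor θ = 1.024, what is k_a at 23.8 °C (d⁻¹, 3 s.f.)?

k_a ≈ 2.63 d⁻¹

k_a(T₂) = k_a(T₁) · θ^(T₂−T₁) = 1.97 × 1.024^(23.8−11.6)
= 1.97 × 1.024^12.2 = 1.97 × 1.336 = 2.631 d⁻¹.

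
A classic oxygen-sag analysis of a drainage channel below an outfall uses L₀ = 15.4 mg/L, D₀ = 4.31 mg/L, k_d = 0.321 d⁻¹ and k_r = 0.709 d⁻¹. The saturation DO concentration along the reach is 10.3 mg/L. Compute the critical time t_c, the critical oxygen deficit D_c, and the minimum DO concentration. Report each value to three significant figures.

t_c = [1/(k_r−k_d)] ln[(k_r/k_d)(1 − D₀(k_r−k_d)/(k_d L₀))]
= [1/(0.709−0.321)] ln[(0.709/0.321)(1 − 4.31×0.3880/(0.321×15.4))]
= (1/0.3880) ln[2.209 × 0.6617] = 2.577 × ln(1.462) = 2.577 × 0.3795 = 0.9781 d.
D_c = (k_d/k_r) L₀ e^(−k_d t_c) = (0.321/0.709) × 15.4 × e^(−0.321×0.9781) = 0.4528 × 15.4 × 0.7305 = 5.094 mg/L.
Minimum DO = C_s − D_c = 10.3 − 5.094 = 5.206 mg/L.

t_c ≈ 0.978 d; D_c ≈ 5.09 mg/L; min DO ≈ 5.21 mg/L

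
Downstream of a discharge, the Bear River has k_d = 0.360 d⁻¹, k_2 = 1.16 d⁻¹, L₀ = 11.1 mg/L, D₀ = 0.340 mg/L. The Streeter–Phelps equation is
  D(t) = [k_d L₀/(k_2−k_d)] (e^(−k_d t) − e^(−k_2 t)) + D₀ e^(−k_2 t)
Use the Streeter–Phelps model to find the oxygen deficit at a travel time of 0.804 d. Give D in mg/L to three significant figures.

k_d L₀/(k_2−k_d) = 0.360×11.1/(1.16−0.360) = 3.996/0.8000 = 4.995 mg/L.
e^(−k_d t) = e^(−0.360×0.8040) = 0.7487; e^(−k_2 t) = e^(−1.16×0.8040) = 0.3935.
D = 4.995 × (0.7487 − 0.3935) + 0.340 × 0.3935 = 1.774 + 0.1338 = 1.908 mg/L.

D ≈ 1.91 mg/L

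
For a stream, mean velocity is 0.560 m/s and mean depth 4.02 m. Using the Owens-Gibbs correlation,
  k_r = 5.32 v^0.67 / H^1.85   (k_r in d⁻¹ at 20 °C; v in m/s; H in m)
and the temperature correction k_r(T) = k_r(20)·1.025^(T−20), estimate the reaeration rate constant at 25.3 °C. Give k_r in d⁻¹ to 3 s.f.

k_r ≈ 0.313 d⁻¹

k_r(20) = 5.32 × 0.560^0.67 / 4.02^1.85 = 5.32 × 0.6781 / 13.12 = 0.2750 d⁻¹.
k_r(25.3) = 0.2750 × 1.025^(25.3−20) = 0.2750 × 1.140 = 0.3135 d⁻¹.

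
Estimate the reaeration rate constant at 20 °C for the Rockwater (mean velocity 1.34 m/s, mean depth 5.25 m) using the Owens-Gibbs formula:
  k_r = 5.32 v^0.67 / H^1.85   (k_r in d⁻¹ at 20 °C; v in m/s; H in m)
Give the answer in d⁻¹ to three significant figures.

k_r = 5.32 × 1.34^0.67 / 5.25^1.85 = 5.32 × 1.217 / 21.49 = 0.3011 d⁻¹.

k_r ≈ 0.301 d⁻¹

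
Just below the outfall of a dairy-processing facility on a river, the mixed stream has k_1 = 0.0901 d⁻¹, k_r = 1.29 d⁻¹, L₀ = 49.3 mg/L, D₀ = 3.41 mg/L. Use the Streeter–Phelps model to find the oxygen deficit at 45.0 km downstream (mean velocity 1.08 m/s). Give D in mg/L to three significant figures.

D ≈ 3.39 mg/L

Travel time t = x/v = 45.0 km / (1.08 m/s) = 45000 m / 1.08 m/s = 41670 s = 0.4823 d.
k_1 L₀/(k_r−k_1) = 0.0901×49.3/(1.29−0.0901) = 4.442/1.200 = 3.702 mg/L.
e^(−k_1 t) = e^(−0.0901×0.4823) = 0.9575; e^(−k_r t) = e^(−1.29×0.4823) = 0.5368.
D = 3.702 × (0.9575 − 0.5368) + 3.41 × 0.5368 = 1.557 + 1.831 = 3.388 mg/L.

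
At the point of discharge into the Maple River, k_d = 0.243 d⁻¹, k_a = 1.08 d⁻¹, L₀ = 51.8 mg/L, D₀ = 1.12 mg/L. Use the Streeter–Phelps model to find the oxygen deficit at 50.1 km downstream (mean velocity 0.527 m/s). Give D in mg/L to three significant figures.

D ≈ 7.27 mg/L

Travel time t = x/v = 50.1 km / (0.527 m/s) = 50100 m / 0.527 m/s = 95070 s = 1.100 d.
k_d L₀/(k_a−k_d) = 0.243×51.8/(1.08−0.243) = 12.59/0.8370 = 15.04 mg/L.
e^(−k_d t) = e^(−0.243×1.100) = 0.7654; e^(−k_a t) = e^(−1.08×1.100) = 0.3047.
D = 15.04 × (0.7654 − 0.3047) + 1.12 × 0.3047 = 6.928 + 0.3413 = 7.269 mg/L.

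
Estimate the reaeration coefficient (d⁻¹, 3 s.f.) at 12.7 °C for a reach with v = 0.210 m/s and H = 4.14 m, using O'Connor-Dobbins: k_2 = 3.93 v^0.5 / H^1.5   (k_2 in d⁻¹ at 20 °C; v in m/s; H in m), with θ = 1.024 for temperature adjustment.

k_2 ≈ 0.180 d⁻¹

k_2(20) = 3.93 × 0.210^0.5 / 4.14^1.5 = 3.93 × 0.4583 / 8.424 = 0.2138 d⁻¹.
k_2(12.7) = 0.2138 × 1.024^(12.7−20) = 0.2138 × 0.8410 = 0.1798 d⁻¹.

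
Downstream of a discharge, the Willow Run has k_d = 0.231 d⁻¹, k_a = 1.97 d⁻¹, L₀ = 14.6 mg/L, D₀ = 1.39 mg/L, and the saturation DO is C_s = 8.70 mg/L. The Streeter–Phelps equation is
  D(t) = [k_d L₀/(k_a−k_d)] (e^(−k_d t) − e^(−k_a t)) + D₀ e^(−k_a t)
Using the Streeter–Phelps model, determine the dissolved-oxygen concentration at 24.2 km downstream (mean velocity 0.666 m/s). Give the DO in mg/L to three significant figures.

Travel time t = x/v = 24.2 km / (0.666 m/s) = 24200 m / 0.666 m/s = 36340 s = 0.4206 d.
k_d L₀/(k_a−k_d) = 0.231×14.6/(1.97−0.231) = 3.373/1.739 = 1.939 mg/L.
e^(−k_d t) = e^(−0.231×0.4206) = 0.9074; e^(−k_a t) = e^(−1.97×0.4206) = 0.4367.
D = 1.939 × (0.9074 − 0.4367) + 1.39 × 0.4367 = 0.9129 + 0.6070 = 1.520 mg/L.
DO = C_s − D = 8.70 − 1.520 = 7.180 mg/L.

DO ≈ 7.18 mg/L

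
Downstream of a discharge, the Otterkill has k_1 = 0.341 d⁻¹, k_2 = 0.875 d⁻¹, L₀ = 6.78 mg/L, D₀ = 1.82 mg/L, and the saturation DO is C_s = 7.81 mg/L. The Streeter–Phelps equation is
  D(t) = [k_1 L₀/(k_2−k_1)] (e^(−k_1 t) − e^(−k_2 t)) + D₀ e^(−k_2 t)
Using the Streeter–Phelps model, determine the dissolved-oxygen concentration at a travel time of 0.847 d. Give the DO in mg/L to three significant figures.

k_1 L₀/(k_2−k_1) = 0.341×6.78/(0.875−0.341) = 2.312/0.5340 = 4.330 mg/L.
e^(−k_1 t) = e^(−0.341×0.8470) = 0.7491; e^(−k_2 t) = e^(−0.875×0.8470) = 0.4766.
D = 4.330 × (0.7491 − 0.4766) + 1.82 × 0.4766 = 1.180 + 0.8674 = 2.047 mg/L.
DO = C_s − D = 7.81 − 2.047 = 5.763 mg/L.

DO ≈ 5.76 mg/L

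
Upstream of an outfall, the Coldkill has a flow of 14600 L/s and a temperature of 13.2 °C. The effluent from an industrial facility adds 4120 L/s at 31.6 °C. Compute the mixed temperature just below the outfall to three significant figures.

17.2 °C

Flow-weighted mixing: C = (Q_r C_r + Q_w C_w)/(Q_r + Q_w)
= (14600×13.2 + 4120×31.6)/(14600 + 4120) = 322900/18720 = 17.25 °C.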